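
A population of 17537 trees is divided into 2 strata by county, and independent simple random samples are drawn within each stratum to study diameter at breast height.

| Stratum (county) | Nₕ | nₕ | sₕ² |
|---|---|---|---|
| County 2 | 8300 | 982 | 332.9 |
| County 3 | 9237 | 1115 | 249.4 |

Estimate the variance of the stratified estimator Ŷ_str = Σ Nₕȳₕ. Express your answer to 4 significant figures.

Var(Ŷ_str) = Σₕ Nₕ²(1 − fₕ)sₕ²/nₕ.
County 2: 8300²·(1 − 982/8300)·332.9/982 = 2.059078 × 10^7.
County 3: 9237²·(1 − 1115/9237)·249.4/1115 = 1.678091 × 10^7.
Sum = 3.737169 × 10^7.

3.737 × 10^7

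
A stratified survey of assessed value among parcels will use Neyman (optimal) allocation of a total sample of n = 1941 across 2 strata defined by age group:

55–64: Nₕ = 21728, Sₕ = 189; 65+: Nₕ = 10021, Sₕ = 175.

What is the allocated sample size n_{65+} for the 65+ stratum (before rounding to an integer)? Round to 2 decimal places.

580.84

Neyman allocation: nₕ = n·NₕSₕ / Σⱼ NⱼSⱼ.
Σ NⱼSⱼ = 21728·189 + 10021·175 = 5.860267 × 10^6.
n_{65+} = 1941·10021·175 / (5.860267 × 10^6) = 580.84.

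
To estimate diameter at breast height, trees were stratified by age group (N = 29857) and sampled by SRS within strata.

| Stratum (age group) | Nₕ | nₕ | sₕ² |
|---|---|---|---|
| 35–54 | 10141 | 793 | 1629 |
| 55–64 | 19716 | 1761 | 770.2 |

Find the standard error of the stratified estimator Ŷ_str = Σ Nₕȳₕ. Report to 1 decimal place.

18696.6

Var(Ŷ_str) = Σₕ Nₕ²(1 − fₕ)sₕ²/nₕ.
35–54: 10141²·(1 − 793/10141)·1629/793 = 1.9473651 × 10^8.
55–64: 19716²·(1 − 1761/19716)·770.2/1761 = 1.548276 × 10^8.
Sum = 3.4956411 × 10^8.
SE = √(3.4956411 × 10^8) = 18696.6.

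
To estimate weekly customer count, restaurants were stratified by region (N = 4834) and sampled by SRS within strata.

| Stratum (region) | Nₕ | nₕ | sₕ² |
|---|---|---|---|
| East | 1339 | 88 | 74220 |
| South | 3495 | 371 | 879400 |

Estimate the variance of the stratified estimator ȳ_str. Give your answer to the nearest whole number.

1168

Var(ȳ_str) = Σₕ Wₕ²(1 − fₕ)sₕ²/nₕ with Wₕ = Nₕ/N, N = 4834.
East: Wₕ = 0.27699628; term = 0.27699628²·(1 − 0.06572069)·74220/88 = 60.459266.
South: Wₕ = 0.72300372; term = 0.72300372²·(1 − 0.10615165)·879400/371 = 1107.535.
Sum = 1167.9943.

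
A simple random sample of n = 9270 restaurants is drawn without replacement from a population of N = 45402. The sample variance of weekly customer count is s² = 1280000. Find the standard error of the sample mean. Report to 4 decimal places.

10.4827

Under SRS without replacement, Var(ȳ) = (1 − f)·s²/n with f = n/N = 9270/45402 = 0.20417603.
Var(ȳ) = (1 − 0.20417603)·1280000/9270 = 0.79582397·138.07983 = 109.88724.
SE(ȳ) = √(109.88724) = 10.4827.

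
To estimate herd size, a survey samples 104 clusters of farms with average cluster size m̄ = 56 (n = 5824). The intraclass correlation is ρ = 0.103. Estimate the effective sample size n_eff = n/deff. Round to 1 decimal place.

873.8

deff = 1 + (56 − 1)·0.103 = 1 + 5.665 = 6.665.
n_eff = 5824 / 6.665 = 873.8.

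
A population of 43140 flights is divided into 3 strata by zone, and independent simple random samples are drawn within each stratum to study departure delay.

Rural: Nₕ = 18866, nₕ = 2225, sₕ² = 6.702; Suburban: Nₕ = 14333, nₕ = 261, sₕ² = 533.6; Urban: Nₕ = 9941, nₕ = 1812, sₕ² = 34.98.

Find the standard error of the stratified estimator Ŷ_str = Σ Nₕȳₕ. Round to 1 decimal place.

20368.1

Var(Ŷ_str) = Σₕ Nₕ²(1 − fₕ)sₕ²/nₕ.
Rural: 18866²·(1 − 2225/18866)·6.702/2225 = 945657.04.
Suburban: 14333²·(1 − 261/14333)·533.6/261 = 4.1235213 × 10^8.
Urban: 9941²·(1 − 1812/9941)·34.98/1812 = 1.5600151 × 10^6.
Sum = 4.148578 × 10^8.
SE = √(4.148578 × 10^8) = 20368.1.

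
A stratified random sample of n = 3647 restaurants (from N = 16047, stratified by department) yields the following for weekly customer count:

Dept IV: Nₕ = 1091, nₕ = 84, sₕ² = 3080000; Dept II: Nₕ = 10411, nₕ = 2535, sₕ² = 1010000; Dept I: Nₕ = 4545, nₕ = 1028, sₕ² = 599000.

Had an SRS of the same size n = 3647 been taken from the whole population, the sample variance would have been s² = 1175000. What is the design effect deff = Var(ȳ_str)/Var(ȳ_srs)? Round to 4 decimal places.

Var(ȳ_str) = Σ Wₕ²(1−fₕ)sₕ²/nₕ with Wₕ = Nₕ/16047:
  Dept IV: (1091/16047)²·(1−84/1091)·3080000/84 = 156.43645
  Dept II: (10411/16047)²·(1−2535/10411)·1010000/2535 = 126.86852
  Dept I: (4545/16047)²·(1−1028/4545)·599000/1028 = 36.170312
  → Var(ȳ_str) = 319.47528.
Var(ȳ_srs) = (1 − 3647/16047)·1175000/3647 = 248.96021.
deff = 319.47528 / 248.96021 = 1.2832.

1.2832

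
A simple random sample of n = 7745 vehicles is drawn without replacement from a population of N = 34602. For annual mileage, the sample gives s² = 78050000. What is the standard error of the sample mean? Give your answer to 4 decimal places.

88.4411

Under SRS without replacement, Var(ȳ) = (1 − f)·s²/n with f = n/N = 7745/34602 = 0.22383099.
Var(ȳ) = (1 − 0.22383099)·78050000/7745 = 0.77616901·10077.469 = 7821.8194.
SE(ȳ) = √(7821.8194) = 88.4411.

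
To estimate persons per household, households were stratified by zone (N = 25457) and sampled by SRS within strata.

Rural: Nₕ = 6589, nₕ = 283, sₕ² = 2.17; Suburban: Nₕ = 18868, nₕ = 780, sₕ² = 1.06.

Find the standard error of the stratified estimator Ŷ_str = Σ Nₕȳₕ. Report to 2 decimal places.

884.53

Var(Ŷ_str) = Σₕ Nₕ²(1 − fₕ)sₕ²/nₕ.
Rural: 6589²·(1 − 283/6589)·2.17/283 = 318600.73.
Suburban: 18868²·(1 − 780/18868)·1.06/780 = 463796.73.
Sum = 782397.46.
SE = √(782397.46) = 884.53.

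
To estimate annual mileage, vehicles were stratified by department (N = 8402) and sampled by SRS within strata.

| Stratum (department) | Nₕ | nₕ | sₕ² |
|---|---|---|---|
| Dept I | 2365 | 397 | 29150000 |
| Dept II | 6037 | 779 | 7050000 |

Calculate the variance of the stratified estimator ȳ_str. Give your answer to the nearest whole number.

8910

Var(ȳ_str) = Σₕ Wₕ²(1 − fₕ)sₕ²/nₕ with Wₕ = Nₕ/N, N = 8402.
Dept I: Wₕ = 0.28148060; term = 0.28148060²·(1 − 0.16786469)·29150000/397 = 4841.043.
Dept II: Wₕ = 0.71851940; term = 0.71851940²·(1 − 0.12903760)·7050000/779 = 4069.3783.
Sum = 8910.4213.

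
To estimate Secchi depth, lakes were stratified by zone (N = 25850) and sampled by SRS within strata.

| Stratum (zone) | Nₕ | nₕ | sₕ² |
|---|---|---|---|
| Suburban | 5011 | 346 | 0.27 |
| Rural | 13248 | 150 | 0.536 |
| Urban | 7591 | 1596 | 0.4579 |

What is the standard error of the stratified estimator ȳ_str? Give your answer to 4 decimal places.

0.0312

Var(ȳ_str) = Σₕ Wₕ²(1 − fₕ)sₕ²/nₕ with Wₕ = Nₕ/N, N = 25850.
Suburban: Wₕ = 0.19384913; term = 0.19384913²·(1 − 0.06904809)·0.27/346 = 2.7298741 × 10^-5.
Rural: Wₕ = 0.51249516; term = 0.51249516²·(1 − 0.01132246)·0.536/150 = 9.2791403 × 10^-4.
Urban: Wₕ = 0.29365571; term = 0.29365571²·(1 − 0.21024898)·0.4579/1596 = 1.9539113 × 10^-5.
Sum = 9.7475188 × 10^-4.
SE = √(9.7475188 × 10^-4) = 0.0312.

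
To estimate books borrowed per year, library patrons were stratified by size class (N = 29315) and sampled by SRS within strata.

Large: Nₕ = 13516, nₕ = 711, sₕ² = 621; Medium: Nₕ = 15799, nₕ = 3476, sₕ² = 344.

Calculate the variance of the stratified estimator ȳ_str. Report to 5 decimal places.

0.19832

Var(ȳ_str) = Σₕ Wₕ²(1 − fₕ)sₕ²/nₕ with Wₕ = Nₕ/N, N = 29315.
Large: Wₕ = 0.46106089; term = 0.46106089²·(1 − 0.05260432)·621/711 = 0.17590167.
Medium: Wₕ = 0.53893911; term = 0.53893911²·(1 − 0.22001392)·344/3476 = 0.022420481.
Sum = 0.19832215.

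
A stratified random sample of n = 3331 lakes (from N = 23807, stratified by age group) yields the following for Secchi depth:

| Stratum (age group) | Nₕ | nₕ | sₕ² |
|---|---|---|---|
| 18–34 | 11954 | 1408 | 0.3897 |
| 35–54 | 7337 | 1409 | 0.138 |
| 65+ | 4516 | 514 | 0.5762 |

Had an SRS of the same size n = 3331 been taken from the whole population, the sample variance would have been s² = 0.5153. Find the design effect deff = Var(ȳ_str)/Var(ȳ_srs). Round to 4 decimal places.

Var(ȳ_str) = Σ Wₕ²(1−fₕ)sₕ²/nₕ with Wₕ = Nₕ/23807:
  18–34: (11954/23807)²·(1−1408/11954)·0.3897/1408 = 6.156295 × 10^-5
  35–54: (7337/23807)²·(1−1409/7337)·0.138/1409 = 7.5159774 × 10^-6
  65+: (4516/23807)²·(1−514/4516)·0.5762/514 = 3.5746359 × 10^-5
  → Var(ȳ_str) = 1.0482529 × 10^-4.
Var(ȳ_srs) = (1 − 3331/23807)·0.5153/3331 = 1.3305339 × 10^-4.
deff = (1.0482529 × 10^-4) / (1.3305339 × 10^-4) = 0.7878.

0.7878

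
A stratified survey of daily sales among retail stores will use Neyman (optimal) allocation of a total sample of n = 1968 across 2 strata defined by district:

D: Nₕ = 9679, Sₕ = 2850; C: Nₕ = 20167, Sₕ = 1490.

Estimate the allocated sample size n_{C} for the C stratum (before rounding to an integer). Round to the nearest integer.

1026

Neyman allocation: nₕ = n·NₕSₕ / Σⱼ NⱼSⱼ.
Σ NⱼSⱼ = 9679·2850 + 20167·1490 = 5.763398 × 10^7.
n_{C} = 1968·20167·1490 / (5.763398 × 10^7) = 1026.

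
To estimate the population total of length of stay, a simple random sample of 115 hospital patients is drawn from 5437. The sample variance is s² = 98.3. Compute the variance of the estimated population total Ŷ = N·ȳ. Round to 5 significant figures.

2.4734 × 10^7

Var(Ŷ) = N²·Var(ȳ) = N²·(1 − n/N)·s²/n.
f = 115/5437 = 0.02115137; Var(ȳ) = 0.97884863·98.3/115 = 0.83670279.
Var(Ŷ) = 5437² · 0.83670279 = 2.4733745 × 10^7.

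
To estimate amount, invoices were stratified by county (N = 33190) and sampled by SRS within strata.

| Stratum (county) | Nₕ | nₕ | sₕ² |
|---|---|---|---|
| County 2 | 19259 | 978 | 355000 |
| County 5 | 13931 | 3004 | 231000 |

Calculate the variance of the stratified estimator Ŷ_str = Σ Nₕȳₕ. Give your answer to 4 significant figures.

Var(Ŷ_str) = Σₕ Nₕ²(1 − fₕ)sₕ²/nₕ.
County 2: 19259²·(1 − 978/19259)·355000/978 = 1.2779774 × 10^11.
County 5: 13931²·(1 − 3004/13931)·231000/3004 = 1.1705643 × 10^10.
Sum = 1.3950338 × 10^11.

1.395 × 10^11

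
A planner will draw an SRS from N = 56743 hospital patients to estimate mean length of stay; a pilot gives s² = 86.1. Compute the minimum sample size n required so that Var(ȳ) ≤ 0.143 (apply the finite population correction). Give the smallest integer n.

Without fpc, n₀ = s²/D = 86.1/0.143 = 602.0979.
With fpc, (1 − n/N)·s²/n ≤ D requires n ≥ n₀/(1 + n₀/N) = 602.0979/(1 + 602.0979/56743) = 595.7761.
Rounding up, n = 596.

596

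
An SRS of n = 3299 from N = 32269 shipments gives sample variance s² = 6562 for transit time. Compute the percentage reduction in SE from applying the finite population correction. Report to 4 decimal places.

f = n/N = 3299/32269 = 0.10223434.
SE_no-fpc = √(s²/n) = 1.4103502; SE_fpc = √((1−f)s²/n) = 1.3363138.
Ratio = √(1−f) = 0.94750496. Reduction = 100·(1 − 0.94750496) = 5.2495%.

5.2495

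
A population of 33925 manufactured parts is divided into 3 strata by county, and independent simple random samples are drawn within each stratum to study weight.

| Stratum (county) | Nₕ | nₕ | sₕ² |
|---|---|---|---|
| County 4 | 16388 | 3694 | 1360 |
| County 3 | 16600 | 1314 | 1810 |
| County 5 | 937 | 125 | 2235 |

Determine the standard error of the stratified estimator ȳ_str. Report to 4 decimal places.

Var(ȳ_str) = Σₕ Wₕ²(1 − fₕ)sₕ²/nₕ with Wₕ = Nₕ/N, N = 33925.
County 4: Wₕ = 0.48306559; term = 0.48306559²·(1 − 0.22540884)·1360/3694 = 0.066546735.
County 3: Wₕ = 0.48931466; term = 0.48931466²·(1 − 0.07915663)·1810/1314 = 0.30370045.
County 5: Wₕ = 0.02761975; term = 0.02761975²·(1 − 0.13340448)·2235/125 = 0.011820162.
Sum = 0.38206735.
SE = √(0.38206735) = 0.6181.

0.6181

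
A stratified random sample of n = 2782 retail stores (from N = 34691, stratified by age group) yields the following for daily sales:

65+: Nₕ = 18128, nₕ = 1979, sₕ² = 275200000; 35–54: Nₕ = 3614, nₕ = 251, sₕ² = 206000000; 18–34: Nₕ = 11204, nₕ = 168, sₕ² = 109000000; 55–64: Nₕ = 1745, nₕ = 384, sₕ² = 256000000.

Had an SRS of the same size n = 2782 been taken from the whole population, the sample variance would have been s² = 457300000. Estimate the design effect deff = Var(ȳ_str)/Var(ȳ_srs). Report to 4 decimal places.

Var(ȳ_str) = Σ Wₕ²(1−fₕ)sₕ²/nₕ with Wₕ = Nₕ/34691:
  65+: (18128/34691)²·(1−1979/18128)·275200000/1979 = 33827.081
  35–54: (3614/34691)²·(1−251/3614)·206000000/251 = 8288.4797
  18–34: (11204/34691)²·(1−168/11204)·109000000/168 = 66660.47
  55–64: (1745/34691)²·(1−384/1745)·256000000/384 = 1315.6145
  → Var(ȳ_str) = 110091.65.
Var(ȳ_srs) = (1 − 2782/34691)·457300000/2782 = 151196.05.
deff = 110091.65 / 151196.05 = 0.7281.

0.7281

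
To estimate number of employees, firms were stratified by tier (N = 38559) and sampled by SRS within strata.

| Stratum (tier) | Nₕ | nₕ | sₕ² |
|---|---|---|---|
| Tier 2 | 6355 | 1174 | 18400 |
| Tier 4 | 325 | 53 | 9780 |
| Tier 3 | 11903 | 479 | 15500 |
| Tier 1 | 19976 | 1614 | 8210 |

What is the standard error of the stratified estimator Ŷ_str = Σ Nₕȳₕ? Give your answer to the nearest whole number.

82452

Var(Ŷ_str) = Σₕ Nₕ²(1 − fₕ)sₕ²/nₕ.
Tier 2: 6355²·(1 − 1174/6355)·18400/1174 = 5.1603466 × 10^8.
Tier 4: 325²·(1 − 53/325)·9780/53 = 1.6312302 × 10^7.
Tier 3: 11903²·(1 − 479/11903)·15500/479 = 4.4001837 × 10^9.
Tier 1: 19976²·(1 − 1614/19976)·8210/1614 = 1.8658131 × 10^9.
Sum = 6.7983438 × 10^9.
SE = √(6.7983438 × 10^9) = 82452.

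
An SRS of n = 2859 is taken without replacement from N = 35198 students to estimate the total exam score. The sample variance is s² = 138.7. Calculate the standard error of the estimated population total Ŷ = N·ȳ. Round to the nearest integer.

7431

Var(Ŷ) = N²·Var(ȳ) = N²·(1 − n/N)·s²/n.
f = 2859/35198 = 0.08122621; Var(ȳ) = 0.91877379·138.7/2859 = 0.044572901.
Var(Ŷ) = 35198² · 0.044572901 = 5.5221332 × 10^7.
SE(Ŷ) = √(5.5221332 × 10^7) = 7431.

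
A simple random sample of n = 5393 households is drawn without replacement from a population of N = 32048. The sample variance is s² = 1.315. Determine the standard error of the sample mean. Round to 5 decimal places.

Under SRS without replacement, Var(ȳ) = (1 − f)·s²/n with f = n/N = 5393/32048 = 0.16827883.
Var(ȳ) = (1 − 0.16827883)·1.315/5393 = 0.83172117·2.438346 × 10^-4 = 2.028024 × 10^-4.
SE(ȳ) = √(2.028024 × 10^-4) = 0.01424.

0.01424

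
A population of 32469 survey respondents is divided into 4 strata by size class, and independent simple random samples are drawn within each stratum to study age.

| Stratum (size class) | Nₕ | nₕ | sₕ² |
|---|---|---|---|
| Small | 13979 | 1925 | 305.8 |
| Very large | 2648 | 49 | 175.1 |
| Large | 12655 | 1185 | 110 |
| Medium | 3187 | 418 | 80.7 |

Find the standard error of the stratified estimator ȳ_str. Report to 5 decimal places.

0.25123

Var(ȳ_str) = Σₕ Wₕ²(1 − fₕ)sₕ²/nₕ with Wₕ = Nₕ/N, N = 32469.
Small: Wₕ = 0.43053374; term = 0.43053374²·(1 − 0.13770656)·305.8/1925 = 0.02539079.
Very large: Wₕ = 0.08155471; term = 0.08155471²·(1 − 0.01850453)·175.1/49 = 0.023327946.
Large: Wₕ = 0.38975638; term = 0.38975638²·(1 − 0.09363888)·110/1185 = 0.012780919.
Medium: Wₕ = 0.09815516; term = 0.09815516²·(1 − 0.13115783)·80.7/418 = 0.0016160859.
Sum = 0.063115741.
SE = √(0.063115741) = 0.25123.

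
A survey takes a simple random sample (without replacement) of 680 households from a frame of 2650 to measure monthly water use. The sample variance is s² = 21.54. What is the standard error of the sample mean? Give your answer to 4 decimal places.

Under SRS without replacement, Var(ȳ) = (1 − f)·s²/n with f = n/N = 680/2650 = 0.25660377.
Var(ȳ) = (1 − 0.25660377)·21.54/680 = 0.74339623·0.031676471 = 0.023548169.
SE(ȳ) = √(0.023548169) = 0.1535.

0.1535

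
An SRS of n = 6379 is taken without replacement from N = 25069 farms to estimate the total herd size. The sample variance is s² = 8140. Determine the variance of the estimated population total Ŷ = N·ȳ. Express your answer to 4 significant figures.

5.979 × 10^8

Var(Ŷ) = N²·Var(ȳ) = N²·(1 − n/N)·s²/n.
f = 6379/25069 = 0.25445770; Var(ȳ) = 0.74554230·8140/6379 = 0.95135826.
Var(Ŷ) = 25069² · 0.95135826 = 5.9788563 × 10^8.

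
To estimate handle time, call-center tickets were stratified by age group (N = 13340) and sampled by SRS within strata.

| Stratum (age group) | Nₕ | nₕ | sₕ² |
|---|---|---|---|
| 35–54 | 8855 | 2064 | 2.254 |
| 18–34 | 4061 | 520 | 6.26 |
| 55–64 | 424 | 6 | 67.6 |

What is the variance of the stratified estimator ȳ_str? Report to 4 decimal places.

0.0126

Var(ȳ_str) = Σₕ Wₕ²(1 − fₕ)sₕ²/nₕ with Wₕ = Nₕ/N, N = 13340.
35–54: Wₕ = 0.66379310; term = 0.66379310²·(1 − 0.23308865)·2.254/2064 = 3.6902421 × 10^-4.
18–34: Wₕ = 0.30442279; term = 0.30442279²·(1 − 0.12804728)·6.26/520 = 9.7278809 × 10^-4.
55–64: Wₕ = 0.03178411; term = 0.03178411²·(1 − 0.01415094)·67.6/6 = 0.011220854.
Sum = 0.012562666.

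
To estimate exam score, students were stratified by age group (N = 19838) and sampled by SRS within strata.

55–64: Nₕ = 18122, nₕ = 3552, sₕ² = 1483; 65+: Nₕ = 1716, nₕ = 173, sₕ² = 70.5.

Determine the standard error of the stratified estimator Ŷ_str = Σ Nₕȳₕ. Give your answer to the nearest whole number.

10551

Var(Ŷ_str) = Σₕ Nₕ²(1 − fₕ)sₕ²/nₕ.
55–64: 18122²·(1 − 3552/18122)·1483/3552 = 1.1023865 × 10^8.
65+: 1716²·(1 − 173/1716)·70.5/173 = 1.0790119 × 10^6.
Sum = 1.1131766 × 10^8.
SE = √(1.1131766 × 10^8) = 10551.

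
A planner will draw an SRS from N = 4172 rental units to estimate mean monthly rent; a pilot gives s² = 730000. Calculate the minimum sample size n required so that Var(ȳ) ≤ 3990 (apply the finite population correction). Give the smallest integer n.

Without fpc, n₀ = s²/D = 730000/3990 = 182.9574.
With fpc, (1 − n/N)·s²/n ≤ D requires n ≥ n₀/(1 + n₀/N) = 182.9574/(1 + 182.9574/4172) = 175.2711.
Rounding up, n = 176.

176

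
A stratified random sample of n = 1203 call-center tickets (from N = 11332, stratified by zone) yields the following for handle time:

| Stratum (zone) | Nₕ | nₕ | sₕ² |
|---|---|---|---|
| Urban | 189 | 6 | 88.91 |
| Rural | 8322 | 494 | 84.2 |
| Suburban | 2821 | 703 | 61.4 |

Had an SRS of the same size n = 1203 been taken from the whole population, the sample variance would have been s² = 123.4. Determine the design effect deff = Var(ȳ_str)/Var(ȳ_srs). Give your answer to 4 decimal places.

Var(ȳ_str) = Σ Wₕ²(1−fₕ)sₕ²/nₕ with Wₕ = Nₕ/11332:
  Urban: (189/11332)²·(1−6/189)·88.91/6 = 0.0039911599
  Rural: (8322/11332)²·(1−494/8322)·84.2/494 = 0.086467029
  Suburban: (2821/11332)²·(1−703/2821)·61.4/703 = 0.0040637685
  → Var(ȳ_str) = 0.094521957.
Var(ȳ_srs) = (1 − 1203/11332)·123.4/1203 = 0.091687375.
deff = 0.094521957 / 0.091687375 = 1.0309.

1.0309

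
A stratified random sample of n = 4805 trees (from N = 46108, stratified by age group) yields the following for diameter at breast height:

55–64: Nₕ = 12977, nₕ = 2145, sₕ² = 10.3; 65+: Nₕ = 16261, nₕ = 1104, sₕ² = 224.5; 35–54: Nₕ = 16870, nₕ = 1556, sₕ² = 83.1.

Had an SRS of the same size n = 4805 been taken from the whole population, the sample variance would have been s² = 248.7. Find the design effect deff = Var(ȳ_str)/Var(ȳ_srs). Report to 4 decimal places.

0.6553

Var(ȳ_str) = Σ Wₕ²(1−fₕ)sₕ²/nₕ with Wₕ = Nₕ/46108:
  55–64: (12977/46108)²·(1−2145/12977)·10.3/2145 = 3.174975 × 10^-4
  65+: (16261/46108)²·(1−1104/16261)·224.5/1104 = 0.02357519
  35–54: (16870/46108)²·(1−1556/16870)·83.1/1556 = 0.0064899685
  → Var(ȳ_str) = 0.030382656.
Var(ȳ_srs) = (1 − 4805/46108)·248.7/4805 = 0.046364727.
deff = 0.030382656 / 0.046364727 = 0.6553.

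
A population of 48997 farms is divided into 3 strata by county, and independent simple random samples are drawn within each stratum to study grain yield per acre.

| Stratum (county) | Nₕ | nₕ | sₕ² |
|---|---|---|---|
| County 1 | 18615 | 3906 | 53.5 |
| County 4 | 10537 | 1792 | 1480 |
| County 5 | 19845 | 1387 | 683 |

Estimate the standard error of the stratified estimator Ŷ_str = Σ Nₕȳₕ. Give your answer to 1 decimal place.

Var(Ŷ_str) = Σₕ Nₕ²(1 − fₕ)sₕ²/nₕ.
County 1: 18615²·(1 − 3906/18615)·53.5/3906 = 3.7503149 × 10^6.
County 4: 10537²·(1 − 1792/10537)·1480/1792 = 7.6102777 × 10^7.
County 5: 19845²·(1 − 1387/19845)·683/1387 = 1.8037651 × 10^8.
Sum = 2.602296 × 10^8.
SE = √(2.602296 × 10^8) = 16131.6.

16131.6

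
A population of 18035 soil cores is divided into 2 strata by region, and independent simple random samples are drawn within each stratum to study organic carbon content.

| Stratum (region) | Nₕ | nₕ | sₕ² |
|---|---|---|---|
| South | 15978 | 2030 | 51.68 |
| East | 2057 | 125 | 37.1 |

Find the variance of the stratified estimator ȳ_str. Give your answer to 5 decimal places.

Var(ȳ_str) = Σₕ Wₕ²(1 − fₕ)sₕ²/nₕ with Wₕ = Nₕ/N, N = 18035.
South: Wₕ = 0.88594400; term = 0.88594400²·(1 − 0.12704969)·51.68/2030 = 0.017443295.
East: Wₕ = 0.11405600; term = 0.11405600²·(1 − 0.06076811)·37.1/125 = 0.0036263775.
Sum = 0.021069673.

0.02107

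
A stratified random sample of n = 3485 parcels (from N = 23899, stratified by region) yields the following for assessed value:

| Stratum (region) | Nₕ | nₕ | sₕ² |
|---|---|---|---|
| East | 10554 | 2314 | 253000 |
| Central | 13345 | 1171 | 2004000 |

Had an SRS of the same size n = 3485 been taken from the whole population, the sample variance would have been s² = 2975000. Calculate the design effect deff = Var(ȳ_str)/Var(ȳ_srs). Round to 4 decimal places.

Var(ȳ_str) = Σ Wₕ²(1−fₕ)sₕ²/nₕ with Wₕ = Nₕ/23899:
  East: (10554/23899)²·(1−2314/10554)·253000/2314 = 16.647231
  Central: (13345/23899)²·(1−1171/13345)·2004000/1171 = 486.78057
  → Var(ȳ_str) = 503.4278.
Var(ȳ_srs) = (1 − 3485/23899)·2975000/3485 = 729.17634.
deff = 503.4278 / 729.17634 = 0.6904.

0.6904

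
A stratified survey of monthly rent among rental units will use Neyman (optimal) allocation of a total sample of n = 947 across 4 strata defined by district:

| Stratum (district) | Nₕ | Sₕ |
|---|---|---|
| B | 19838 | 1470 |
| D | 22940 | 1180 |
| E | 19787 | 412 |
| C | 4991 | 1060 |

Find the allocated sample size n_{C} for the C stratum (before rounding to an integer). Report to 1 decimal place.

Neyman allocation: nₕ = n·NₕSₕ / Σⱼ NⱼSⱼ.
Σ NⱼSⱼ = 19838·1470 + 22940·1180 + 19787·412 + 4991·1060 = 6.9673764 × 10^7.
n_{C} = 947·4991·1060 / (6.9673764 × 10^7) = 71.9.

71.9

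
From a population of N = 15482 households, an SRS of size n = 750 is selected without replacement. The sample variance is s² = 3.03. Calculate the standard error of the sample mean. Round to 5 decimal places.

0.06200

Under SRS without replacement, Var(ȳ) = (1 − f)·s²/n with f = n/N = 750/15482 = 0.04844335.
Var(ȳ) = (1 − 0.04844335)·3.03/750 = 0.95155665·0.00404 = 0.0038442889.
SE(ȳ) = √(0.0038442889) = 0.06200.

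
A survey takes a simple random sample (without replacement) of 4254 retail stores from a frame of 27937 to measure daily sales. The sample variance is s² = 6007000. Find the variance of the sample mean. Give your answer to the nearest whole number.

1197

Under SRS without replacement, Var(ȳ) = (1 − f)·s²/n with f = n/N = 4254/27937 = 0.15227118.
Var(ȳ) = (1 − 0.15227118)·6007000/4254 = 0.84772882·1412.0827 = 1197.0632.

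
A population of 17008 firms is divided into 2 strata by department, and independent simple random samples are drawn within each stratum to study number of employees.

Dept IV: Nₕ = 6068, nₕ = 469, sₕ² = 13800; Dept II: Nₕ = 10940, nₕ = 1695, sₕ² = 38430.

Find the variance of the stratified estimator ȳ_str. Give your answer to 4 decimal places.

11.3830

Var(ȳ_str) = Σₕ Wₕ²(1 − fₕ)sₕ²/nₕ with Wₕ = Nₕ/N, N = 17008.
Dept IV: Wₕ = 0.35677328; term = 0.35677328²·(1 − 0.07729071)·13800/469 = 3.4558572.
Dept II: Wₕ = 0.64322672; term = 0.64322672²·(1 − 0.15493601)·38430/1695 = 7.9271746.
Sum = 11.383032.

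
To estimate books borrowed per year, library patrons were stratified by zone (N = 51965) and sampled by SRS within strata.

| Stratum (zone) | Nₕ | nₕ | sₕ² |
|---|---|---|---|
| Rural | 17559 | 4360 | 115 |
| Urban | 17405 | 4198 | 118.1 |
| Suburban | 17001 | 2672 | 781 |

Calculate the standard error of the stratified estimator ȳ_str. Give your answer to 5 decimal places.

0.17614

Var(ȳ_str) = Σₕ Wₕ²(1 − fₕ)sₕ²/nₕ with Wₕ = Nₕ/N, N = 51965.
Rural: Wₕ = 0.33790051; term = 0.33790051²·(1 − 0.24830571)·115/4360 = 0.0022637596.
Urban: Wₕ = 0.33493698; term = 0.33493698²·(1 − 0.24119506)·118.1/4198 = 0.00239477.
Suburban: Wₕ = 0.32716251; term = 0.32716251²·(1 − 0.15716723)·781/2672 = 0.026368357.
Sum = 0.031026887.
SE = √(0.031026887) = 0.17614.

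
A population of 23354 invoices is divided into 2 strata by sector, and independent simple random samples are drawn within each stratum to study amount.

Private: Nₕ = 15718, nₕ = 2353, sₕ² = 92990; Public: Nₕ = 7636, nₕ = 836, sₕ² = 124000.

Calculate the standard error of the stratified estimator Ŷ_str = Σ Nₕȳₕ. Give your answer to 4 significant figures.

126500

Var(Ŷ_str) = Σₕ Nₕ²(1 − fₕ)sₕ²/nₕ.
Private: 15718²·(1 − 2353/15718)·92990/2353 = 8.3019587 × 10^9.
Public: 7636²·(1 − 836/7636)·124000/836 = 7.7017646 × 10^9.
Sum = 1.6003723 × 10^10.
SE = √(1.6003723 × 10^10) = 126500.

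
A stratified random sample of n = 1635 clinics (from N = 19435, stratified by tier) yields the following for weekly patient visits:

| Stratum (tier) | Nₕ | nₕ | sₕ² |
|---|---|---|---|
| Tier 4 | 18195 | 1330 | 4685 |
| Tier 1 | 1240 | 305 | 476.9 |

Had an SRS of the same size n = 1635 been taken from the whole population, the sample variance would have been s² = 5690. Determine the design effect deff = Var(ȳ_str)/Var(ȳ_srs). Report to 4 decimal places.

0.8993

Var(ȳ_str) = Σ Wₕ²(1−fₕ)sₕ²/nₕ with Wₕ = Nₕ/19435:
  Tier 4: (18195/19435)²·(1−1330/18195)·4685/1330 = 2.8617209
  Tier 1: (1240/19435)²·(1−305/1240)·476.9/305 = 0.0047994524
  → Var(ȳ_str) = 2.8665204.
Var(ȳ_srs) = (1 − 1635/19435)·5690/1635 = 3.1873515.
deff = 2.8665204 / 3.1873515 = 0.8993.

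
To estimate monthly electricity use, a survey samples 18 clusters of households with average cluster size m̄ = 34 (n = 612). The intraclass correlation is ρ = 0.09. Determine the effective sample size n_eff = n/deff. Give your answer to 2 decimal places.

deff = 1 + (34 − 1)·0.09 = 1 + 2.97 = 3.97.
n_eff = 612 / 3.97 = 154.16.

154.16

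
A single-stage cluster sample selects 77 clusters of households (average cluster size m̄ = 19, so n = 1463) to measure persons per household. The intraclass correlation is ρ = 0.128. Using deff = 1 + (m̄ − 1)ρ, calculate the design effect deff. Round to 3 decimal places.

deff = 1 + (19 − 1)·0.128 = 1 + 2.304 = 3.304.

3.304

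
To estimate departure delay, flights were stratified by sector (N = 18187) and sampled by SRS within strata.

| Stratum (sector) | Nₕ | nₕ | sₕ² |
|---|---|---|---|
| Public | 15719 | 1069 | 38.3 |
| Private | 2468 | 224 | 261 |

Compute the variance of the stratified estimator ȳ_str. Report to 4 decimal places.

Var(ȳ_str) = Σₕ Wₕ²(1 − fₕ)sₕ²/nₕ with Wₕ = Nₕ/N, N = 18187.
Public: Wₕ = 0.86429867; term = 0.86429867²·(1 − 0.06800687)·38.3/1069 = 0.024943734.
Private: Wₕ = 0.13570133; term = 0.13570133²·(1 − 0.09076175)·261/224 = 0.019509151.
Sum = 0.044452885.

0.0445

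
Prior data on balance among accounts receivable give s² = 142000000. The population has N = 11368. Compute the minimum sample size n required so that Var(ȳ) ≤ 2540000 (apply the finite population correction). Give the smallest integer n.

Without fpc, n₀ = s²/D = 142000000/2540000 = 55.9055.
With fpc, (1 − n/N)·s²/n ≤ D requires n ≥ n₀/(1 + n₀/N) = 55.9055/(1 + 55.9055/11368) = 55.6319.
Rounding up, n = 56.

56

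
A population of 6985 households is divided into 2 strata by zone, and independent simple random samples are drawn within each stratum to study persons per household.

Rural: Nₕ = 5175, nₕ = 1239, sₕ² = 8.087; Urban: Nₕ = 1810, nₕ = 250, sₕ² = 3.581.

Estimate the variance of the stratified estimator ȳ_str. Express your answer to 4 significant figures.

0.003554

Var(ȳ_str) = Σₕ Wₕ²(1 − fₕ)sₕ²/nₕ with Wₕ = Nₕ/N, N = 6985.
Rural: Wₕ = 0.74087330; term = 0.74087330²·(1 − 0.23942029)·8.087/1239 = 0.0027248886.
Urban: Wₕ = 0.25912670; term = 0.25912670²·(1 − 0.13812155)·3.581/250 = 8.2896208 × 10^-4.
Sum = 0.0035538507.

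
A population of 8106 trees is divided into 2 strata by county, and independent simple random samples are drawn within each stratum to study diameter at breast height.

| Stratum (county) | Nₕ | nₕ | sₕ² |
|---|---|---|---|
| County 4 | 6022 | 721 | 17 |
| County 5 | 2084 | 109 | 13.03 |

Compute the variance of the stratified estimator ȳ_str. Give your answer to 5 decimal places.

Var(ȳ_str) = Σₕ Wₕ²(1 − fₕ)sₕ²/nₕ with Wₕ = Nₕ/N, N = 8106.
County 4: Wₕ = 0.74290649; term = 0.74290649²·(1 − 0.11972767)·17/721 = 0.011455103.
County 5: Wₕ = 0.25709351; term = 0.25709351²·(1 − 0.05230326)·13.03/109 = 0.0074880638.
Sum = 0.018943167.

0.01894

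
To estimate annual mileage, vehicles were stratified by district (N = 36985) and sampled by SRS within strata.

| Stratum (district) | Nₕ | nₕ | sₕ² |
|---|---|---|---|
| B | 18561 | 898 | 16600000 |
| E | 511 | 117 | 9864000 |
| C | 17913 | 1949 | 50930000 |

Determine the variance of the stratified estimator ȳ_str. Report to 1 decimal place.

Var(ȳ_str) = Σₕ Wₕ²(1 − fₕ)sₕ²/nₕ with Wₕ = Nₕ/N, N = 36985.
B: Wₕ = 0.50185210; term = 0.50185210²·(1 − 0.04838101)·16600000/898 = 4430.4348.
E: Wₕ = 0.01381641; term = 0.01381641²·(1 − 0.22896282)·9864000/117 = 12.408894.
C: Wₕ = 0.48433149; term = 0.48433149²·(1 − 0.10880366)·50930000/1949 = 5462.8671.
Sum = 9905.7108.

9905.7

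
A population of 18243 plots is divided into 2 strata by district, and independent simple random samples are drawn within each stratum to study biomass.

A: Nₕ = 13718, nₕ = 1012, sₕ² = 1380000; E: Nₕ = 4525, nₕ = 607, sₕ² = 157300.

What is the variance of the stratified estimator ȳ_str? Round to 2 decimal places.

727.98

Var(ȳ_str) = Σₕ Wₕ²(1 − fₕ)sₕ²/nₕ with Wₕ = Nₕ/N, N = 18243.
A: Wₕ = 0.75195966; term = 0.75195966²·(1 − 0.07377169)·1380000/1012 = 714.17675.
E: Wₕ = 0.24804034; term = 0.24804034²·(1 − 0.13414365)·157300/607 = 13.804813.
Sum = 727.98156.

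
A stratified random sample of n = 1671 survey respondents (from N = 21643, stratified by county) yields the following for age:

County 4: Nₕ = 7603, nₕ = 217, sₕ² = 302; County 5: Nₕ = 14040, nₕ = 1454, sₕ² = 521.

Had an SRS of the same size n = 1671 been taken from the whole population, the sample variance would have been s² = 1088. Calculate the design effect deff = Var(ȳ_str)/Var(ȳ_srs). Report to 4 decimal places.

Var(ȳ_str) = Σ Wₕ²(1−fₕ)sₕ²/nₕ with Wₕ = Nₕ/21643:
  County 4: (7603/21643)²·(1−217/7603)·302/217 = 0.16684246
  County 5: (14040/21643)²·(1−1454/14040)·521/1454 = 0.13517402
  → Var(ȳ_str) = 0.30201648.
Var(ȳ_srs) = (1 − 1671/21643)·1088/1671 = 0.60083683.
deff = 0.30201648 / 0.60083683 = 0.5027.

0.5027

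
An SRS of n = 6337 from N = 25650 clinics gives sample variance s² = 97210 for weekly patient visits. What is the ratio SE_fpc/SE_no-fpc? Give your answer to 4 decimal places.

f = n/N = 6337/25650 = 0.24705653.
SE_no-fpc = √(s²/n) = 3.9166397; SE_fpc = √((1−f)s²/n) = 3.3985589.
Ratio = √(1−f) = 0.86772315.

0.8677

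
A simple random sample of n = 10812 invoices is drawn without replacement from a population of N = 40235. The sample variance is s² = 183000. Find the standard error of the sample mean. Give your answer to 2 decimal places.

3.52

Under SRS without replacement, Var(ȳ) = (1 − f)·s²/n with f = n/N = 10812/40235 = 0.26872126.
Var(ȳ) = (1 − 0.26872126)·183000/10812 = 0.73127874·16.925638 = 12.377359.
SE(ȳ) = √(12.377359) = 3.52.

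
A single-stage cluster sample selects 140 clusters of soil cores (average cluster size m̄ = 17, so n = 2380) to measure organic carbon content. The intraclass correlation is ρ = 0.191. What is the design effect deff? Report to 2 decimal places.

deff = 1 + (17 − 1)·0.191 = 1 + 3.056 = 4.056.

4.06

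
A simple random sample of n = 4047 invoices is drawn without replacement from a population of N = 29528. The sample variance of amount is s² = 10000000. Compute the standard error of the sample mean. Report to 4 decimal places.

Under SRS without replacement, Var(ȳ) = (1 − f)·s²/n with f = n/N = 4047/29528 = 0.13705635.
Var(ȳ) = (1 − 0.13705635)·10000000/4047 = 0.86294365·2470.9661 = 2132.3045.
SE(ȳ) = √(2132.3045) = 46.1769.

46.1769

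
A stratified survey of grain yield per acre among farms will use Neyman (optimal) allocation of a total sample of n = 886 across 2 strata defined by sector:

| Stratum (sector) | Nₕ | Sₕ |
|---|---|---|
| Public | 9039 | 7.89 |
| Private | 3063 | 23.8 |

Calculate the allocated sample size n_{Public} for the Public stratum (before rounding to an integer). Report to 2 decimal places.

438.14

Neyman allocation: nₕ = n·NₕSₕ / Σⱼ NⱼSⱼ.
Σ NⱼSⱼ = 9039·7.89 + 3063·23.8 = 144217.11.
n_{Public} = 886·9039·7.89 / 144217.11 = 438.14.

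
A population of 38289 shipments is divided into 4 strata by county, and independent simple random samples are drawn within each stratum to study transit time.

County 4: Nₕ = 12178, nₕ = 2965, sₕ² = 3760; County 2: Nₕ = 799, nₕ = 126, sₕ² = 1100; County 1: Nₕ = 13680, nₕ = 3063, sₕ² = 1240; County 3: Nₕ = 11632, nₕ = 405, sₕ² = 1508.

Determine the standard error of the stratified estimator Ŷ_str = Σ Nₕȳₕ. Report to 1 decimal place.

26306.4

Var(Ŷ_str) = Σₕ Nₕ²(1 − fₕ)sₕ²/nₕ.
County 4: 12178²·(1 − 2965/12178)·3760/2965 = 1.422788 × 10^8.
County 2: 799²·(1 − 126/799)·1100/126 = 4.6944421 × 10^6.
County 1: 13680²·(1 − 3063/13680)·1240/3063 = 5.8798007 × 10^7.
County 3: 11632²·(1 − 405/11632)·1508/405 = 4.862554 × 10^8.
Sum = 6.9202665 × 10^8.
SE = √(6.9202665 × 10^8) = 26306.4.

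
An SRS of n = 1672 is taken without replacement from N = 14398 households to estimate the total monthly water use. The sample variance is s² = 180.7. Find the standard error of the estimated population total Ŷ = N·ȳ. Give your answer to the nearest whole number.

Var(Ŷ) = N²·Var(ȳ) = N²·(1 − n/N)·s²/n.
f = 1672/14398 = 0.11612724; Var(ȳ) = 0.88387276·180.7/1672 = 0.095523808.
Var(Ŷ) = 14398² · 0.095523808 = 1.9802315 × 10^7.
SE(Ŷ) = √(1.9802315 × 10^7) = 4450.

4450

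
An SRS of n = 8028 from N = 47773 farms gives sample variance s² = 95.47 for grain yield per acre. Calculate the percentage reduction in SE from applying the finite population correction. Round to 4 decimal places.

f = n/N = 8028/47773 = 0.16804471.
SE_no-fpc = √(s²/n) = 0.10905103; SE_fpc = √((1−f)s²/n) = 0.099467173.
Ratio = √(1−f) = 0.91211583. Reduction = 100·(1 − 0.91211583) = 8.7884%.

8.7884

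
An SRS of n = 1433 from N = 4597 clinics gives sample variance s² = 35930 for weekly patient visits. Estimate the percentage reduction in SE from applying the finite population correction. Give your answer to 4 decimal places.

f = n/N = 1433/4597 = 0.31172504.
SE_no-fpc = √(s²/n) = 5.0073219; SE_fpc = √((1−f)s²/n) = 4.1541914.
Ratio = √(1−f) = 0.82962339. Reduction = 100·(1 − 0.82962339) = 17.0377%.

17.0377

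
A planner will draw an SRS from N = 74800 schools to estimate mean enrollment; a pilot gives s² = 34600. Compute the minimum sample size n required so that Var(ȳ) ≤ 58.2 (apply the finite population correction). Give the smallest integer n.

Without fpc, n₀ = s²/D = 34600/58.2 = 594.5017.
With fpc, (1 − n/N)·s²/n ≤ D requires n ≥ n₀/(1 + n₀/N) = 594.5017/(1 + 594.5017/74800) = 589.8139.
Rounding up, n = 590.

590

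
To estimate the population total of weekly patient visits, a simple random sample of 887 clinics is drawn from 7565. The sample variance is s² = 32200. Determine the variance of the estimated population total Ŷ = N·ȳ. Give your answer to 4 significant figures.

Var(Ŷ) = N²·Var(ȳ) = N²·(1 − n/N)·s²/n.
f = 887/7565 = 0.11725050; Var(ȳ) = 0.88274950·32200/887 = 32.045698.
Var(Ŷ) = 7565² · 32.045698 = 1.8339505 × 10^9.

1.834 × 10^9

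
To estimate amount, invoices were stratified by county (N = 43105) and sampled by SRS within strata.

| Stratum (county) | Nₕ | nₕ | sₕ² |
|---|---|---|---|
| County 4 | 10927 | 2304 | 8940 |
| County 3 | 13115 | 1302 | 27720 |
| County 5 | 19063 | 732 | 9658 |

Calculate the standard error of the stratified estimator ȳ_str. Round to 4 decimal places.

Var(ȳ_str) = Σₕ Wₕ²(1 − fₕ)sₕ²/nₕ with Wₕ = Nₕ/N, N = 43105.
County 4: Wₕ = 0.25349727; term = 0.25349727²·(1 − 0.21085385)·8940/2304 = 0.19677009.
County 3: Wₕ = 0.30425705; term = 0.30425705²·(1 − 0.09927564)·27720/1302 = 1.7752333.
County 5: Wₕ = 0.44224568; term = 0.44224568²·(1 − 0.03839899)·9658/732 = 2.4814083.
Sum = 4.4534117.
SE = √(4.4534117) = 2.1103.

2.1103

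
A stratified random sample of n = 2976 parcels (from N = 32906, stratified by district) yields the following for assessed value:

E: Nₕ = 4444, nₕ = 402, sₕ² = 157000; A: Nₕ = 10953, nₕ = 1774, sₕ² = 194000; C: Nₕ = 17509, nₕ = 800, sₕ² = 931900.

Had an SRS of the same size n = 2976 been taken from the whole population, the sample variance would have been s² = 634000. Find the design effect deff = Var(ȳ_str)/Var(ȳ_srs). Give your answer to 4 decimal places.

Var(ȳ_str) = Σ Wₕ²(1−fₕ)sₕ²/nₕ with Wₕ = Nₕ/32906:
  E: (4444/32906)²·(1−402/4444)·157000/402 = 6.478788
  A: (10953/32906)²·(1−1774/10953)·194000/1774 = 10.153748
  C: (17509/32906)²·(1−800/17509)·931900/800 = 314.73203
  → Var(ȳ_str) = 331.36457.
Var(ȳ_srs) = (1 − 2976/32906)·634000/2976 = 193.77063.
deff = 331.36457 / 193.77063 = 1.7101.

1.7101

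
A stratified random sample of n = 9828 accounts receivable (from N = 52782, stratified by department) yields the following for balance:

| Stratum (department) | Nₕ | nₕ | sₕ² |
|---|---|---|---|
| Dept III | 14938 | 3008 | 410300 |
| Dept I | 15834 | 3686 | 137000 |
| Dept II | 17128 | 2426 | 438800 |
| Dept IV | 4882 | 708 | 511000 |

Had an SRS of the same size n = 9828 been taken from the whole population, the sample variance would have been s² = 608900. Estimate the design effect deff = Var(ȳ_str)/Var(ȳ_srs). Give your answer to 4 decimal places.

0.6529

Var(ȳ_str) = Σ Wₕ²(1−fₕ)sₕ²/nₕ with Wₕ = Nₕ/52782:
  Dept III: (14938/52782)²·(1−3008/14938)·410300/3008 = 8.725391
  Dept I: (15834/52782)²·(1−3686/15834)·137000/3686 = 2.566191
  Dept II: (17128/52782)²·(1−2426/17128)·438800/2426 = 16.34885
  Dept IV: (4882/52782)²·(1−708/4882)·511000/708 = 5.2791764
  → Var(ȳ_str) = 32.919608.
Var(ȳ_srs) = (1 − 9828/52782)·608900/9828 = 50.419507.
deff = 32.919608 / 50.419507 = 0.6529.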